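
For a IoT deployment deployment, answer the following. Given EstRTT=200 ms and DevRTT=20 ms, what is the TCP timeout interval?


Given: EstRTT = 200 ms, DevRTT = 20 ms
Timeout = EstRTT + 4 * DevRTT
4 * DevRTT = 4 * 20 = 80
Timeout = 200 + 80 = 280 ms

280


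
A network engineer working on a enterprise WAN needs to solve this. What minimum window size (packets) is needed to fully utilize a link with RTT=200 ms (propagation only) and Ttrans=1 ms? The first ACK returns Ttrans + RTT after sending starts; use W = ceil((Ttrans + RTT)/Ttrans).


Given: Ttrans = 1 ms, RTT = 200 ms (= 2 * Tprop, Tprop = 100 ms)
Time until first ACK returns = Ttrans + RTT = 1 + 200 = 201 ms
Need W * Ttrans >= Ttrans + RTT  ->  W >= (Ttrans + RTT) / Ttrans
(Ttrans + RTT) / Ttrans = 201 / 1 = 201
W_min = ceil(201) = 201

201


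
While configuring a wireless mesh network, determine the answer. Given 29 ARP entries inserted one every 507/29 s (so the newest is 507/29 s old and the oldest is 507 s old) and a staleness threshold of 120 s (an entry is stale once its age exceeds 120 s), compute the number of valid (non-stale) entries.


Ages are k * 507/29 s for k = 1..29 (spacing = 17.4828 s).
Entry k is valid iff k * 507/29 <= 120 iff k <= 29 * 120 / 507 = 6.8639
n_valid = floor(6.8639) = 6
(n_stale = 29 - 6 = 23)

6


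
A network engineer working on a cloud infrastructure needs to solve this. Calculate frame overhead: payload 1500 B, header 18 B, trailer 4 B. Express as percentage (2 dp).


Given: payload = 1500 B, header = 18 B, trailer = 4 B
Overhead bytes = header + trailer = 18 + 4 = 22
Total frame = payload + overhead = 1500 + 22 = 1522
Overhead % = 22 / 1522 * 100 = 1.4455% -> 1.45% (2 dp)

1.45


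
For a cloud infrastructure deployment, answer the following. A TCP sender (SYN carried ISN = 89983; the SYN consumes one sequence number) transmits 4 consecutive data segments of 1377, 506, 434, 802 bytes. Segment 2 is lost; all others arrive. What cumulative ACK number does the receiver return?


SYN uses sequence number 89983; first data byte = ISN + 1 = 89984.
Segment 1: SEQ = 89984, len = 1377 B, covers [89984, 91360]
Segment 2: SEQ = 91361, len = 506 B, covers [91361, 91866] [LOST]
Segment 3: SEQ = 91867, len = 434 B, covers [91867, 92300]
Segment 4: SEQ = 92301, len = 802 B, covers [92301, 93102]
In-order data received: bytes [89984, 91360] (segments 1..1).
Segment 2 missing -> gap begins at byte 91361; later segments buffered out of order.
Cumulative ACK = next expected in-order byte = 89984 + 1377 = 91361

91361


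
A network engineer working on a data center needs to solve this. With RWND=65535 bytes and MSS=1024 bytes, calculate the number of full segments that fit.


Given: RWND = 65535 bytes, MSS = 1024 bytes
Full segments = floor(RWND / MSS)
Full segments = floor(65535 / 1024)
Full segments = floor(63.999) = 63

63


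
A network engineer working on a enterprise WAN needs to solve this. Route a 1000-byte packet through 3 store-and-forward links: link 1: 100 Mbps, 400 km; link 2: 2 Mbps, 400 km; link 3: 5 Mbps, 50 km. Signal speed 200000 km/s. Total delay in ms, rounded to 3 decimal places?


Packet = 1000 bytes = 8000 bits. Store-and-forward: sum (t_trans + t_prop) per link.
Link 1: t_trans = 8000/(100*10^6) s = 0.0800 ms; t_prop = 400/200000 s = 2.0000 ms; subtotal = 2.0800 ms
Link 2: t_trans = 8000/(2*10^6) s = 4.0000 ms; t_prop = 400/200000 s = 2.0000 ms; subtotal = 6.0000 ms
Link 3: t_trans = 8000/(5*10^6) s = 1.6000 ms; t_prop = 50/200000 s = 0.2500 ms; subtotal = 1.8500 ms
End-to-end = 2.0800 + 6.0000 + 1.8500 = 9.9300 ms -> 9.930 ms (3 dp)

9.930


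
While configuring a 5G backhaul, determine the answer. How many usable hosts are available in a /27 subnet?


Given: subnet mask /27
Host bits = 32 - 27 = 5
Total addresses = 2^5 = 32
Usable hosts = 32 - 2 (network + broadcast) = 30

30


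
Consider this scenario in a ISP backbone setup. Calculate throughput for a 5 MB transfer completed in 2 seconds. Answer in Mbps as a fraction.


Given: file = 5 MB, time = 2 s
File in Mb = 5 * 8 = 40 Mb
Throughput = 40 / 2 Mbps
Throughput = 20 Mbps

20


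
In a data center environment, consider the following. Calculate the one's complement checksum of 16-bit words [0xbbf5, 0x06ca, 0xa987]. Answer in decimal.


Given words: [0xbbf5, 0x06ca, 0xa987]
Step 1: Sum all words
Raw sum = 48117 + 1738 + 43399 = 93254
Step 2: Fold carry: (27718 + 1) = 27719
One's complement = ~27719 & 0xFFFF = 37816

37816


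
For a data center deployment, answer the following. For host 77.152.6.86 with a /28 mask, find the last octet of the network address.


Given: IP = 77.152.6.86, prefix = /28
Subnet mask = 255.255.255.240
Last octet of IP: 86
Last octet of mask: 240
Network last octet = 86 AND 240 = 80

80


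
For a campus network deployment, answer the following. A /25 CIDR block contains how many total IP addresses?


Given: CIDR prefix /25
Host bits = 32 - 25 = 7
Total addresses = 2^7 = 128

128


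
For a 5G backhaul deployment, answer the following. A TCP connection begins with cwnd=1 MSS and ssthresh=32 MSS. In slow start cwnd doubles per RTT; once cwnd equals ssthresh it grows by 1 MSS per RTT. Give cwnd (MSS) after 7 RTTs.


RTT 0: cwnd = 1 MSS (initial)
RTT 1: cwnd = 2 MSS (slow start, doubled)
RTT 2: cwnd = 4 MSS (slow start, doubled)
RTT 3: cwnd = 8 MSS (slow start, doubled)
RTT 4: cwnd = 16 MSS (slow start, doubled)
RTT 5: cwnd = 32 MSS (slow start, doubled)
RTT 6: cwnd = 33 MSS (congestion avoidance, +1)
RTT 7: cwnd = 34 MSS (congestion avoidance, +1)

34


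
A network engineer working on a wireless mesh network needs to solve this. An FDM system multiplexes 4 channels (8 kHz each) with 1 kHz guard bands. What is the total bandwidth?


Given: 4 channels, 8 kHz each, guard = 1 kHz
Channel bandwidth = 4 * 8 = 32 kHz
Guard bands = 3 gaps * 1 kHz = 3 kHz
Total = 32 + 3 = 35 kHz

35


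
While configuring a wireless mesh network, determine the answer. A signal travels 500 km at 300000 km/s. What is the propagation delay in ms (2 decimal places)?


Given: distance = 500 km, speed = 300000 km/s
Delay = distance / speed = 500 / 300000 seconds
Delay in ms = 500 * 1000 / 300000
Delay = 1.6667 ms
Rounded to 2 dp = 1.67 ms

1.67


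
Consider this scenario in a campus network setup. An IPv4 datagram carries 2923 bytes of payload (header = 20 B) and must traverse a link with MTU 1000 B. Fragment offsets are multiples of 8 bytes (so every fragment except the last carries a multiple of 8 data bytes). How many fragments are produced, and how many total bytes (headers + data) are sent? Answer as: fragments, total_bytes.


Max data per non-final fragment = floor((MTU - header)/8)*8 = floor((1000 - 20)/8)*8 = floor(980/8)*8 = 976 B
Final fragment needs no 8-byte alignment: it can carry up to MTU - header = 980 B
Non-final fragments needed = ceil((payload - 980) / 976) = ceil(1943/976) = ceil(1.9908) = 2
Number of fragments = 2 + 1 = 3
Fragment sizes (data): 2 * 976 B + 971 B (last, 971 <= 980 OK)
Total bytes sent = payload + n_frags * header = 2923 + 3*20 = 2923 + 60 = 2983 B

3, 2983


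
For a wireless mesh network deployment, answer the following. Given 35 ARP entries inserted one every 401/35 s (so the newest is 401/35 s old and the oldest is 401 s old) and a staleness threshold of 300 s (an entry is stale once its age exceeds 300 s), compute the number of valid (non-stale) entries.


Ages are k * 401/35 s for k = 1..35 (spacing = 11.4571 s).
Entry k is valid iff k * 401/35 <= 300 iff k <= 35 * 300 / 401 = 26.1845
n_valid = floor(26.1845) = 26
(n_stale = 35 - 26 = 9)

26


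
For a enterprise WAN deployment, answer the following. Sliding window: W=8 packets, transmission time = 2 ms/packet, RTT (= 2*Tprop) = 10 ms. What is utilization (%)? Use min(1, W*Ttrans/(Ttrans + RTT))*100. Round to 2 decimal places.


Given: W = 8, Ttrans = 2 ms, RTT = 10 ms (= 2 * Tprop, Tprop = 5 ms)
Cycle time = Ttrans + RTT = 2 + 10 = 12 ms (first packet sent until its ACK returns)
W * Ttrans = 8 * 2 = 16 ms of sending per cycle
W * Ttrans / (Ttrans + RTT) = 16 / 12 = 1.333333
U = min(1, 1.333333) = 1.000000
U% = 100.00%

100.00


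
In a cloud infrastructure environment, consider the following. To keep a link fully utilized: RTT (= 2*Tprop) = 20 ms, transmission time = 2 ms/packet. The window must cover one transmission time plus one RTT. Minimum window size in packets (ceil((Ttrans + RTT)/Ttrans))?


Given: Ttrans = 2 ms, RTT = 20 ms (= 2 * Tprop, Tprop = 10 ms)
Time until first ACK returns = Ttrans + RTT = 2 + 20 = 22 ms
Need W * Ttrans >= Ttrans + RTT  ->  W >= (Ttrans + RTT) / Ttrans
(Ttrans + RTT) / Ttrans = 22 / 2 = 11
W_min = ceil(11) = 11

11


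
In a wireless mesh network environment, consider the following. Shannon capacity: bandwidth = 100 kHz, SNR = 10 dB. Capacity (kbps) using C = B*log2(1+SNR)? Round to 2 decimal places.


Given: B = 100 kHz, SNR = 10 dB
SNR linear = 10^(10/10) = 10
1 + SNR = 11
log2(11) = 3.4594316186
C = 100 * 1000 * 3.4594316186 = 345943.1619 bps
C = 345.943162 kbps -> 345.94 kbps (2 dp)

345.94


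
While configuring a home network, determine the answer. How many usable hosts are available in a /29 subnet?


Given: subnet mask /29
Host bits = 32 - 29 = 3
Total addresses = 2^3 = 8
Usable hosts = 8 - 2 (network + broadcast) = 6

6


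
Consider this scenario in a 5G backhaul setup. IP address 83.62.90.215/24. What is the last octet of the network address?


Given: IP = 83.62.90.215, prefix = /24
Subnet mask = 255.255.255.0
Last octet of IP: 215
Last octet of mask: 0
Network last octet = 215 AND 0 = 0

0


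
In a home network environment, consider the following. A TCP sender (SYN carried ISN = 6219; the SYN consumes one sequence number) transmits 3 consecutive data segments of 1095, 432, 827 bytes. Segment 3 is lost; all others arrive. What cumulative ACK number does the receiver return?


SYN uses sequence number 6219; first data byte = ISN + 1 = 6220.
Segment 1: SEQ = 6220, len = 1095 B, covers [6220, 7314]
Segment 2: SEQ = 7315, len = 432 B, covers [7315, 7746]
Segment 3: SEQ = 7747, len = 827 B, covers [7747, 8573] [LOST]
In-order data received: bytes [6220, 7746] (segments 1..2).
Segment 3 missing -> gap begins at byte 7747.
Cumulative ACK = next expected in-order byte = 6220 + 1095 + 432 = 7747

7747


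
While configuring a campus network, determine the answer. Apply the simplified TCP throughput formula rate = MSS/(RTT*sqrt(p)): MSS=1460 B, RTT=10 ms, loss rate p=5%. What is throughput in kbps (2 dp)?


Given: MSS = 1460 bytes, RTT = 10 ms, loss = 5%
RTT in seconds = 10 / 1000 = 0.01
Loss rate = 5% = 0.05
sqrt(loss) = sqrt(0.05) = 0.223606797750
Throughput (bytes/s) = 1460 / (0.01 * 0.223606797750) = 652931.8494
Throughput (kbps) = 652931.8494 * 8 / 1000 = 5223.454795 -> 5223.45 kbps (2 dp)

5223.45


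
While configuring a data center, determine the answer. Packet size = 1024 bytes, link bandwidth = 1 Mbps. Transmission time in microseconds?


Given: packet = 1024 bytes, bandwidth = 1 Mbps
Packet in bits = 1024 * 8 = 8192 bits
Bandwidth = 1 * 10^6 = 1000000 bps
Time = 8192 / 1000000 seconds
Time in us = 8192 * 10^6 / 1000000 = 8192

8192


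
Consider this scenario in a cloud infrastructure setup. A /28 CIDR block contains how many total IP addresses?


Given: CIDR prefix /28
Host bits = 32 - 28 = 4
Total addresses = 2^4 = 16

16


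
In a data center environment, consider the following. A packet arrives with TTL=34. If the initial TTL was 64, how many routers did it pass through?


Given: initial TTL = 64, received TTL = 34
Hops = initial TTL - received TTL
Hops = 64 - 34 = 30

30


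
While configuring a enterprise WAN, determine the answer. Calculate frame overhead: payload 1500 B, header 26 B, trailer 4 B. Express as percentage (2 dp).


Given: payload = 1500 B, header = 26 B, trailer = 4 B
Overhead bytes = header + trailer = 26 + 4 = 30
Total frame = payload + overhead = 1500 + 30 = 1530
Overhead % = 30 / 1530 * 100 = 1.9608% -> 1.96% (2 dp)

1.96


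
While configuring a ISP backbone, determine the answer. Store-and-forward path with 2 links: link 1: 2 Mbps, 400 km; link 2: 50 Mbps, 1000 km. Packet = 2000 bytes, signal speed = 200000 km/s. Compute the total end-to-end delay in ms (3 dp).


Packet = 2000 bytes = 16000 bits. Store-and-forward: sum (t_trans + t_prop) per link.
Link 1: t_trans = 16000/(2*10^6) s = 8.0000 ms; t_prop = 400/200000 s = 2.0000 ms; subtotal = 10.0000 ms
Link 2: t_trans = 16000/(50*10^6) s = 0.3200 ms; t_prop = 1000/200000 s = 5.0000 ms; subtotal = 5.3200 ms
End-to-end = 10.0000 + 5.3200 = 15.3200 ms -> 15.320 ms (3 dp)

15.320


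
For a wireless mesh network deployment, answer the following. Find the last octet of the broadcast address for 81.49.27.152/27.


Given: IP = 81.49.27.152, prefix = /27
Host bits = 32 - 27 = 5
Network last octet = 152 AND mask = 128
Host part size = 2^5 - 1 = 31
Broadcast last octet = 128 OR 31 = 159

159


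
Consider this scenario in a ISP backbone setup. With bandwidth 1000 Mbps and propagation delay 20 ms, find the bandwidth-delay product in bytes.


Given: bandwidth = 1000 Mbps, delay = 20 ms
BDP in bits = 1000 * 10^6 * 20 / 1000
BDP in bits = 20000000
BDP in bytes = 20000000 / 8 = 2500000

2500000


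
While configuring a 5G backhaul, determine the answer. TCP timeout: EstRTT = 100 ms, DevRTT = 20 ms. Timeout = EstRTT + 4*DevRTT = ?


Given: EstRTT = 100 ms, DevRTT = 20 ms
Timeout = EstRTT + 4 * DevRTT
4 * DevRTT = 4 * 20 = 80
Timeout = 100 + 80 = 180 ms

180


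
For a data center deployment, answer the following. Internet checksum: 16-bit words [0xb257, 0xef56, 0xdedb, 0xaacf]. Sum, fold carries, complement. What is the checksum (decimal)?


Given words: [0xb257, 0xef56, 0xdedb, 0xaacf]
Step 1: Sum all words
Raw sum = 45655 + 61270 + 57051 + 43727 = 207703
Step 2: Fold carry: (11095 + 3) = 11098
One's complement = ~11098 & 0xFFFF = 54437

54437


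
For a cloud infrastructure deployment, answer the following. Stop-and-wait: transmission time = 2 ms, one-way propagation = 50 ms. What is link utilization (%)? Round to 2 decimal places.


Given: Ttrans = 2 ms, Tprop = 50 ms
RTT = 2 * Tprop = 2 * 50 = 100 ms
U = Ttrans / (Ttrans + RTT)
U = 2 / (2 + 100)
U = 2 / 102 = 0.019608
U% = 1.96%

1.96


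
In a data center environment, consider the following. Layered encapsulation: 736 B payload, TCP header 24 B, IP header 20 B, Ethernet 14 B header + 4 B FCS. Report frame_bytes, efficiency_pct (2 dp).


TCP segment = 736 + 24 = 760 B
IP packet = 760 + 20 = 780 B
Ethernet frame = 780 + 14 + 4 = 798 B
Efficiency = app / frame = 736 / 798 = 0.922306 = 92.2306% -> 92.23% (2 dp)

798, 92.23


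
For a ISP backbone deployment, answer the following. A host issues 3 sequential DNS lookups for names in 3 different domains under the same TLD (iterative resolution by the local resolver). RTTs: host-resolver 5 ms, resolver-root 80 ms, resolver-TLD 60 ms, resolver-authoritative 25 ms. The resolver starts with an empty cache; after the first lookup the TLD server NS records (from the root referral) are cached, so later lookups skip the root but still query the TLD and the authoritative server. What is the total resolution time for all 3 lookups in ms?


Lookup 1 (cold cache): local + root + TLD + auth = 5 + 80 + 60 + 25 = 170 ms
Lookups 2..3 (TLD NS cached -> skip root; new domain -> still ask TLD and auth): local + TLD + auth = 5 + 60 + 25 = 90 ms each
Remaining 2 lookups: 2 * 90 = 180 ms
Total = 170 + 180 = 350 ms

350


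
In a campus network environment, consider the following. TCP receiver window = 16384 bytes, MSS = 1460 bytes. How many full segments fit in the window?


Given: RWND = 16384 bytes, MSS = 1460 bytes
Full segments = floor(RWND / MSS)
Full segments = floor(16384 / 1460)
Full segments = floor(11.2219) = 11

11


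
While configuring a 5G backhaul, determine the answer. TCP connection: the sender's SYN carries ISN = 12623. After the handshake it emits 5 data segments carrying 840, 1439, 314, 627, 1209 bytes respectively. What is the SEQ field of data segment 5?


The SYN occupies sequence number ISN = 12623, so the first data byte is ISN + 1 = 12624.
SEQ of data segment i = (ISN + 1) + sum of payload sizes of segments 1..i-1.
Segment 1: SEQ = 12624, payload = 840 bytes
Segment 2: SEQ = 13464, payload = 1439 bytes
Segment 3: SEQ = 14903, payload = 314 bytes
Segment 4: SEQ = 15217, payload = 627 bytes
Segment 5: SEQ = 15844, payload = 1209 bytes
SEQ of segment 5 = 12624 + 840 + 1439 + 314 + 627 = 15844

15844


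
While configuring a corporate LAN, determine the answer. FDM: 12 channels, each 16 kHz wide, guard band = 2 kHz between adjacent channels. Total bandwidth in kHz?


Given: 12 channels, 16 kHz each, guard = 2 kHz
Channel bandwidth = 12 * 16 = 192 kHz
Guard bands = 11 gaps * 2 kHz = 22 kHz
Total = 192 + 22 = 214 kHz

214


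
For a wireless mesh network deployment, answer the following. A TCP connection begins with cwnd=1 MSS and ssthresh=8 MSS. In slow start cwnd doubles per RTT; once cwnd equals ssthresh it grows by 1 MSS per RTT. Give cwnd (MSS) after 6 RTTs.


RTT 0: cwnd = 1 MSS (initial)
RTT 1: cwnd = 2 MSS (slow start, doubled)
RTT 2: cwnd = 4 MSS (slow start, doubled)
RTT 3: cwnd = 8 MSS (slow start, doubled)
RTT 4: cwnd = 9 MSS (congestion avoidance, +1)
RTT 5: cwnd = 10 MSS (congestion avoidance, +1)
RTT 6: cwnd = 11 MSS (congestion avoidance, +1)

11


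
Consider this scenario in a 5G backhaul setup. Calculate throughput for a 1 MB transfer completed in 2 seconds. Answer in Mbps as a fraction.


Given: file = 1 MB, time = 2 s
File in Mb = 1 * 8 = 8 Mb
Throughput = 8 / 2 Mbps
Throughput = 4 Mbps

4


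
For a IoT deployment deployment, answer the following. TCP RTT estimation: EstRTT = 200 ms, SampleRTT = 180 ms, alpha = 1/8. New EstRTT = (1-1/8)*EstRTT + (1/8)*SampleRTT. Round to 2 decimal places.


Given: EstRTT = 200 ms, SampleRTT = 180 ms, alpha = 1/8
New EstRTT = (1 - alpha) * EstRTT + alpha * SampleRTT
(7/8) * 200 = 175
(1/8) * 180 = 22.5
New EstRTT = 175 + 22.5 = 197.5 ms -> 197.50 ms (2 dp)

197.50


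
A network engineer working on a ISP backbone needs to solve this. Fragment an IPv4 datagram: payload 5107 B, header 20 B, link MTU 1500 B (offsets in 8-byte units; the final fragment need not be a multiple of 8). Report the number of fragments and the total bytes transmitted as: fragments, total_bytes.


Max data per non-final fragment = floor((MTU - header)/8)*8 = floor((1500 - 20)/8)*8 = floor(1480/8)*8 = 1480 B
Final fragment needs no 8-byte alignment: it can carry up to MTU - header = 1480 B
Non-final fragments needed = ceil((payload - 1480) / 1480) = ceil(3627/1480) = ceil(2.4507) = 3
Number of fragments = 3 + 1 = 4
Fragment sizes (data): 3 * 1480 B + 667 B (last, 667 <= 1480 OK)
Total bytes sent = payload + n_frags * header = 5107 + 4*20 = 5107 + 80 = 5187 B

4, 5187


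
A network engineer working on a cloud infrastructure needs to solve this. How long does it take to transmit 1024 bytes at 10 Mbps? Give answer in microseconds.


Given: packet = 1024 bytes, bandwidth = 10 Mbps
Packet in bits = 1024 * 8 = 8192 bits
Bandwidth = 10 * 10^6 = 10000000 bps
Time = 8192 / 10000000 seconds
Time in us = 8192 * 10^6 / 10000000 = 819.2

819.2


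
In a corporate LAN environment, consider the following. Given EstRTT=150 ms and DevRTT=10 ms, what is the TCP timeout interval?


Given: EstRTT = 150 ms, DevRTT = 10 ms
Timeout = EstRTT + 4 * DevRTT
4 * DevRTT = 4 * 10 = 40
Timeout = 150 + 40 = 190 ms

190


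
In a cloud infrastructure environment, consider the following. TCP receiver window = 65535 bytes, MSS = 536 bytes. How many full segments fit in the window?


Given: RWND = 65535 bytes, MSS = 536 bytes
Full segments = floor(RWND / MSS)
Full segments = floor(65535 / 536)
Full segments = floor(122.2668) = 122

122


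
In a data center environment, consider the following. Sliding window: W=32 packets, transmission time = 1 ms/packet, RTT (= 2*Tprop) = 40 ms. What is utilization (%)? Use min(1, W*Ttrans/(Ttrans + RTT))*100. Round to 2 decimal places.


Given: W = 32, Ttrans = 1 ms, RTT = 40 ms (= 2 * Tprop, Tprop = 20 ms)
Cycle time = Ttrans + RTT = 1 + 40 = 41 ms (first packet sent until its ACK returns)
W * Ttrans = 32 * 1 = 32 ms of sending per cycle
W * Ttrans / (Ttrans + RTT) = 32 / 41 = 0.780488
U = min(1, 0.780488) = 0.780488
U% = 78.05%

78.05


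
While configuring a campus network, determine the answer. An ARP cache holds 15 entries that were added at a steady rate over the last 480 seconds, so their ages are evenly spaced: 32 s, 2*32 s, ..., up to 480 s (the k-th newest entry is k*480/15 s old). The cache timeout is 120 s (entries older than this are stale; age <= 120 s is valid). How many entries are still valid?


Ages are k * 480/15 s for k = 1..15 (spacing = 32.0000 s).
Entry k is valid iff k * 480/15 <= 120 iff k <= 15 * 120 / 480 = 3.7500
n_valid = floor(3.7500) = 3
(n_stale = 15 - 3 = 12)

3


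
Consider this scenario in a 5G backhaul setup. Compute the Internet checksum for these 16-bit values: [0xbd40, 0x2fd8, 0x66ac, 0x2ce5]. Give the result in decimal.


Given words: [0xbd40, 0x2fd8, 0x66ac, 0x2ce5]
Step 1: Sum all words
Raw sum = 48448 + 12248 + 26284 + 11493 = 98473
Step 2: Fold carry: (32937 + 1) = 32938
One's complement = ~32938 & 0xFFFF = 32597

32597


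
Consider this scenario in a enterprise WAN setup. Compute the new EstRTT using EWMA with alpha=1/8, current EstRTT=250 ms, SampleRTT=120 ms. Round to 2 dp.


Given: EstRTT = 250 ms, SampleRTT = 120 ms, alpha = 1/8
New EstRTT = (1 - alpha) * EstRTT + alpha * SampleRTT
(7/8) * 250 = 218.75
(1/8) * 120 = 15
New EstRTT = 218.75 + 15 = 233.75 ms -> 233.75 ms (2 dp)

233.75


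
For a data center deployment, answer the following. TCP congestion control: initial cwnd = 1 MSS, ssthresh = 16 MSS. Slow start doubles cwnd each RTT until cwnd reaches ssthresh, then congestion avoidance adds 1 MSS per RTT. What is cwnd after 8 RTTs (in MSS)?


RTT 0: cwnd = 1 MSS (initial)
RTT 1: cwnd = 2 MSS (slow start, doubled)
RTT 2: cwnd = 4 MSS (slow start, doubled)
RTT 3: cwnd = 8 MSS (slow start, doubled)
RTT 4: cwnd = 16 MSS (slow start, doubled)
RTT 5: cwnd = 17 MSS (congestion avoidance, +1)
RTT 6: cwnd = 18 MSS (congestion avoidance, +1)
RTT 7: cwnd = 19 MSS (congestion avoidance, +1)
RTT 8: cwnd = 20 MSS (congestion avoidance, +1)

20


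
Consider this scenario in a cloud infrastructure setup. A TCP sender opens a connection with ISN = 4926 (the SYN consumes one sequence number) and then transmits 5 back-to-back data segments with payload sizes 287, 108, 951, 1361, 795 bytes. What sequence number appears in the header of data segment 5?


The SYN occupies sequence number ISN = 4926, so the first data byte is ISN + 1 = 4927.
SEQ of data segment i = (ISN + 1) + sum of payload sizes of segments 1..i-1.
Segment 1: SEQ = 4927, payload = 287 bytes
Segment 2: SEQ = 5214, payload = 108 bytes
Segment 3: SEQ = 5322, payload = 951 bytes
Segment 4: SEQ = 6273, payload = 1361 bytes
Segment 5: SEQ = 7634, payload = 795 bytes
SEQ of segment 5 = 4927 + 287 + 108 + 951 + 1361 = 7634

7634


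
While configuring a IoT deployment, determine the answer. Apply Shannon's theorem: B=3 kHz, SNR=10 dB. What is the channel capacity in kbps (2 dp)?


Given: B = 3 kHz, SNR = 10 dB
SNR linear = 10^(10/10) = 10
1 + SNR = 11
log2(11) = 3.4594316186
C = 3 * 1000 * 3.4594316186 = 10378.2949 bps
C = 10.378295 kbps -> 10.38 kbps (2 dp)

10.38


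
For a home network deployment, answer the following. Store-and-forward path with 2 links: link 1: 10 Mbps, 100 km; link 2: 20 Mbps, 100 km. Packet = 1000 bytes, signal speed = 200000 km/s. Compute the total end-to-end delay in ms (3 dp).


Packet = 1000 bytes = 8000 bits. Store-and-forward: sum (t_trans + t_prop) per link.
Link 1: t_trans = 8000/(10*10^6) s = 0.8000 ms; t_prop = 100/200000 s = 0.5000 ms; subtotal = 1.3000 ms
Link 2: t_trans = 8000/(20*10^6) s = 0.4000 ms; t_prop = 100/200000 s = 0.5000 ms; subtotal = 0.9000 ms
End-to-end = 1.3000 + 0.9000 = 2.2000 ms -> 2.200 ms (3 dp)

2.200


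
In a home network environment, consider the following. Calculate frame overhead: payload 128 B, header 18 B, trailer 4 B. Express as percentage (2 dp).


Given: payload = 128 B, header = 18 B, trailer = 4 B
Overhead bytes = header + trailer = 18 + 4 = 22
Total frame = payload + overhead = 128 + 22 = 150
Overhead % = 22 / 150 * 100 = 14.6667% -> 14.67% (2 dp)

14.67


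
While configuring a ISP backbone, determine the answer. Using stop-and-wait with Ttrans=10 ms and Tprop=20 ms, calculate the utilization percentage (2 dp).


Given: Ttrans = 10 ms, Tprop = 20 ms
RTT = 2 * Tprop = 2 * 20 = 40 ms
U = Ttrans / (Ttrans + RTT)
U = 10 / (10 + 40)
U = 10 / 50 = 0.2
U% = 20.00%

20.00


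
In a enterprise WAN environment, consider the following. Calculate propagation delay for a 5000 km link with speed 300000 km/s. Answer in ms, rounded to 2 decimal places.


Given: distance = 5000 km, speed = 300000 km/s
Delay = distance / speed = 5000 / 300000 seconds
Delay in ms = 5000 * 1000 / 300000
Delay = 16.6667 ms
Rounded to 2 dp = 16.67 ms

16.67


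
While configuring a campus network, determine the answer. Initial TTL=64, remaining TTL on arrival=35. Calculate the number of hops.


Given: initial TTL = 64, received TTL = 35
Hops = initial TTL - received TTL
Hops = 64 - 35 = 29

29


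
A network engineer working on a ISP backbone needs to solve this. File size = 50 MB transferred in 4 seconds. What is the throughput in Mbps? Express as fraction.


Given: file = 50 MB, time = 4 s
File in Mb = 50 * 8 = 400 Mb
Throughput = 400 / 4 Mbps
Throughput = 100 Mbps

100


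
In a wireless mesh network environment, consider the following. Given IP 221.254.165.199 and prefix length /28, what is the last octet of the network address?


Given: IP = 221.254.165.199, prefix = /28
Subnet mask = 255.255.255.240
Last octet of IP: 199
Last octet of mask: 240
Network last octet = 199 AND 240 = 192

192


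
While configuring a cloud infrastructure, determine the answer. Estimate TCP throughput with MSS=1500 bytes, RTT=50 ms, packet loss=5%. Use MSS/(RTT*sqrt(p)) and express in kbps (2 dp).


Given: MSS = 1500 bytes, RTT = 50 ms, loss = 5%
RTT in seconds = 50 / 1000 = 0.05
Loss rate = 5% = 0.05
sqrt(loss) = sqrt(0.05) = 0.223606797750
Throughput (bytes/s) = 1500 / (0.05 * 0.223606797750) = 134164.0786
Throughput (kbps) = 134164.0786 * 8 / 1000 = 1073.312629 -> 1073.31 kbps (2 dp)

1073.31


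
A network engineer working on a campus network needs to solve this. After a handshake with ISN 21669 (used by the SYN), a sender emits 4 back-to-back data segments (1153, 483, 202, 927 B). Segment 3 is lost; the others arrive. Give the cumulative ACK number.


SYN uses sequence number 21669; first data byte = ISN + 1 = 21670.
Segment 1: SEQ = 21670, len = 1153 B, covers [21670, 22822]
Segment 2: SEQ = 22823, len = 483 B, covers [22823, 23305]
Segment 3: SEQ = 23306, len = 202 B, covers [23306, 23507] [LOST]
Segment 4: SEQ = 23508, len = 927 B, covers [23508, 24434]
In-order data received: bytes [21670, 23305] (segments 1..2).
Segment 3 missing -> gap begins at byte 23306; later segments buffered out of order.
Cumulative ACK = next expected in-order byte = 21670 + 1153 + 483 = 23306

23306


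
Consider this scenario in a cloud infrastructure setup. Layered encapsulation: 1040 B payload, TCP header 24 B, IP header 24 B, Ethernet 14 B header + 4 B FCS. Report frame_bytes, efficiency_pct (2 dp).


TCP segment = 1040 + 24 = 1064 B
IP packet = 1064 + 24 = 1088 B
Ethernet frame = 1088 + 14 + 4 = 1106 B
Efficiency = app / frame = 1040 / 1106 = 0.940325 = 94.0325% -> 94.03% (2 dp)

1106, 94.03


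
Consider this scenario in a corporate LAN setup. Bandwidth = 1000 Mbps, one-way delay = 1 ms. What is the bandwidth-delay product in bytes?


Given: bandwidth = 1000 Mbps, delay = 1 ms
BDP in bits = 1000 * 10^6 * 1 / 1000
BDP in bits = 1000000
BDP in bytes = 1000000 / 8 = 125000

125000


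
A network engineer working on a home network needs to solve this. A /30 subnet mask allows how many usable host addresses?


Given: subnet mask /30
Host bits = 32 - 30 = 2
Total addresses = 2^2 = 4
Usable hosts = 4 - 2 (network + broadcast) = 2

2


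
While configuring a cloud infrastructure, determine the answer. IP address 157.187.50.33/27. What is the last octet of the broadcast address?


Given: IP = 157.187.50.33, prefix = /27
Host bits = 32 - 27 = 5
Network last octet = 33 AND mask = 32
Host part size = 2^5 - 1 = 31
Broadcast last octet = 32 OR 31 = 63

63


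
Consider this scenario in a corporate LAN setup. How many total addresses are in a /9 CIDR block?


Given: CIDR prefix /9
Host bits = 32 - 9 = 23
Total addresses = 2^23 = 8388608

8388608


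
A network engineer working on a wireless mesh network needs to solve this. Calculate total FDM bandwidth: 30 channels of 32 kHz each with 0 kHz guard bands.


Given: 30 channels, 32 kHz each, guard = 0 kHz
Channel bandwidth = 30 * 32 = 960 kHz
Guard bands = 29 gaps * 0 kHz = 0 kHz
Total = 960 + 0 = 960 kHz

960


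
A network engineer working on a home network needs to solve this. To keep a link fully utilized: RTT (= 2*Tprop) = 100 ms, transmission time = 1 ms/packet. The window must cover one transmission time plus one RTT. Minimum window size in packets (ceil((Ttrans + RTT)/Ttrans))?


Given: Ttrans = 1 ms, RTT = 100 ms (= 2 * Tprop, Tprop = 50 ms)
Time until first ACK returns = Ttrans + RTT = 1 + 100 = 101 ms
Need W * Ttrans >= Ttrans + RTT  ->  W >= (Ttrans + RTT) / Ttrans
(Ttrans + RTT) / Ttrans = 101 / 1 = 101
W_min = ceil(101) = 101

101


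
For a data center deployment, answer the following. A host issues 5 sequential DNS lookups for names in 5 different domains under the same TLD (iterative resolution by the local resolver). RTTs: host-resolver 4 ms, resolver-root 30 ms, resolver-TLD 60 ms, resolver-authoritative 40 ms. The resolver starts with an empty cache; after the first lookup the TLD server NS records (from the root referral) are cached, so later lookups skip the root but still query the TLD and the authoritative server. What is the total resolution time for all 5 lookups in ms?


Lookup 1 (cold cache): local + root + TLD + auth = 4 + 30 + 60 + 40 = 134 ms
Lookups 2..5 (TLD NS cached -> skip root; new domain -> still ask TLD and auth): local + TLD + auth = 4 + 60 + 40 = 104 ms each
Remaining 4 lookups: 4 * 104 = 416 ms
Total = 134 + 416 = 550 ms

550


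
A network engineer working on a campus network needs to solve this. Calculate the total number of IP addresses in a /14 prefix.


Given: CIDR prefix /14
Host bits = 32 - 14 = 18
Total addresses = 2^18 = 262144

262144


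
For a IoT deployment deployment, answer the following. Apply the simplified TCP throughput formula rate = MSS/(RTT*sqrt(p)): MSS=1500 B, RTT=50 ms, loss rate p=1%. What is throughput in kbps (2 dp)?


Given: MSS = 1500 bytes, RTT = 50 ms, loss = 1%
RTT in seconds = 50 / 1000 = 0.05
Loss rate = 1% = 0.01
sqrt(loss) = sqrt(0.01) = 0.1
Throughput (bytes/s) = 1500 / (0.05 * 0.1) = 300000.0000
Throughput (kbps) = 300000.0000 * 8 / 1000 = 2400.000000 -> 2400.00 kbps (2 dp)

2400.00


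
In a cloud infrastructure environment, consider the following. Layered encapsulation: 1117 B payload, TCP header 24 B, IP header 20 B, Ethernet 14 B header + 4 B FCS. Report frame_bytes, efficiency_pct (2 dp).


TCP segment = 1117 + 24 = 1141 B
IP packet = 1141 + 20 = 1161 B
Ethernet frame = 1161 + 14 + 4 = 1179 B
Efficiency = app / frame = 1117 / 1179 = 0.947413 = 94.7413% -> 94.74% (2 dp)

1179, 94.74


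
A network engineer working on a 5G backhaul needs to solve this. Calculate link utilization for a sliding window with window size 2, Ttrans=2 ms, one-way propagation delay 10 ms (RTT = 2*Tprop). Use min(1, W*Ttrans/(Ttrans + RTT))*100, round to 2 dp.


Given: W = 2, Ttrans = 2 ms, RTT = 20 ms (= 2 * Tprop, Tprop = 10 ms)
Cycle time = Ttrans + RTT = 2 + 20 = 22 ms (first packet sent until its ACK returns)
W * Ttrans = 2 * 2 = 4 ms of sending per cycle
W * Ttrans / (Ttrans + RTT) = 4 / 22 = 0.181818
U = min(1, 0.181818) = 0.181818
U% = 18.18%

18.18


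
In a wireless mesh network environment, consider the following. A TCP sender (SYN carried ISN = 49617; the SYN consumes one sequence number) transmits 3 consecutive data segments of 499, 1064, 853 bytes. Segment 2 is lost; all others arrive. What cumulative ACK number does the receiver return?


SYN uses sequence number 49617; first data byte = ISN + 1 = 49618.
Segment 1: SEQ = 49618, len = 499 B, covers [49618, 50116]
Segment 2: SEQ = 50117, len = 1064 B, covers [50117, 51180] [LOST]
Segment 3: SEQ = 51181, len = 853 B, covers [51181, 52033]
In-order data received: bytes [49618, 50116] (segments 1..1).
Segment 2 missing -> gap begins at byte 50117; later segments buffered out of order.
Cumulative ACK = next expected in-order byte = 49618 + 499 = 50117

50117


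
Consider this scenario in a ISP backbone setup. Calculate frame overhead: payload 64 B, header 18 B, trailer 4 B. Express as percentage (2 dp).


Given: payload = 64 B, header = 18 B, trailer = 4 B
Overhead bytes = header + trailer = 18 + 4 = 22
Total frame = payload + overhead = 64 + 22 = 86
Overhead % = 22 / 86 * 100 = 25.5814% -> 25.58% (2 dp)

25.58


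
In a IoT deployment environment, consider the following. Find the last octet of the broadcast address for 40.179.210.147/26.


Given: IP = 40.179.210.147, prefix = /26
Host bits = 32 - 26 = 6
Network last octet = 147 AND mask = 128
Host part size = 2^6 - 1 = 63
Broadcast last octet = 128 OR 63 = 191

191


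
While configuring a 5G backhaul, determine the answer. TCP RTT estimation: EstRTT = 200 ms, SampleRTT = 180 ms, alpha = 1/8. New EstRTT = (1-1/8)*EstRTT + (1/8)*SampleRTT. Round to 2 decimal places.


Given: EstRTT = 200 ms, SampleRTT = 180 ms, alpha = 1/8
New EstRTT = (1 - alpha) * EstRTT + alpha * SampleRTT
(7/8) * 200 = 175
(1/8) * 180 = 22.5
New EstRTT = 175 + 22.5 = 197.5 ms -> 197.50 ms (2 dp)

197.50


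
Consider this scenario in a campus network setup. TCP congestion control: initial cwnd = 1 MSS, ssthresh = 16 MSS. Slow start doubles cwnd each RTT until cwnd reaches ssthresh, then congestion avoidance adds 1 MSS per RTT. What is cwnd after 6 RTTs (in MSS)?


RTT 0: cwnd = 1 MSS (initial)
RTT 1: cwnd = 2 MSS (slow start, doubled)
RTT 2: cwnd = 4 MSS (slow start, doubled)
RTT 3: cwnd = 8 MSS (slow start, doubled)
RTT 4: cwnd = 16 MSS (slow start, doubled)
RTT 5: cwnd = 17 MSS (congestion avoidance, +1)
RTT 6: cwnd = 18 MSS (congestion avoidance, +1)

18


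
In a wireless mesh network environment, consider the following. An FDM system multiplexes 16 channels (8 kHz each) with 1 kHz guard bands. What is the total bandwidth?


Given: 16 channels, 8 kHz each, guard = 1 kHz
Channel bandwidth = 16 * 8 = 128 kHz
Guard bands = 15 gaps * 1 kHz = 15 kHz
Total = 128 + 15 = 143 kHz

143


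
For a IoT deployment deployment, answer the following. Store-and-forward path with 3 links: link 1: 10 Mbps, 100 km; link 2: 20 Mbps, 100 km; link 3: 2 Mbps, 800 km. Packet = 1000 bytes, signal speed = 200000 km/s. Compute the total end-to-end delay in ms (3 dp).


Packet = 1000 bytes = 8000 bits. Store-and-forward: sum (t_trans + t_prop) per link.
Link 1: t_trans = 8000/(10*10^6) s = 0.8000 ms; t_prop = 100/200000 s = 0.5000 ms; subtotal = 1.3000 ms
Link 2: t_trans = 8000/(20*10^6) s = 0.4000 ms; t_prop = 100/200000 s = 0.5000 ms; subtotal = 0.9000 ms
Link 3: t_trans = 8000/(2*10^6) s = 4.0000 ms; t_prop = 800/200000 s = 4.0000 ms; subtotal = 8.0000 ms
End-to-end = 1.3000 + 0.9000 + 8.0000 = 10.2000 ms -> 10.200 ms (3 dp)

10.200


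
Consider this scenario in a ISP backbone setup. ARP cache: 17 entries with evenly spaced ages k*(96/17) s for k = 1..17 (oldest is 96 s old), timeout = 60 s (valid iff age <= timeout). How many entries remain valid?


Ages are k * 96/17 s for k = 1..17 (spacing = 5.6471 s).
Entry k is valid iff k * 96/17 <= 60 iff k <= 17 * 60 / 96 = 10.6250
n_valid = floor(10.6250) = 10
(n_stale = 17 - 10 = 7)

10


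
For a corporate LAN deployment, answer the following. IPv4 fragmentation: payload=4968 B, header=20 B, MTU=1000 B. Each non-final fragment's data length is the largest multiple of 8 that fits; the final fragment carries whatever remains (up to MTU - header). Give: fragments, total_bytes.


Max data per non-final fragment = floor((MTU - header)/8)*8 = floor((1000 - 20)/8)*8 = floor(980/8)*8 = 976 B
Final fragment needs no 8-byte alignment: it can carry up to MTU - header = 980 B
Non-final fragments needed = ceil((payload - 980) / 976) = ceil(3988/976) = ceil(4.0861) = 5
Number of fragments = 5 + 1 = 6
Fragment sizes (data): 5 * 976 B + 88 B (last, 88 <= 980 OK)
Total bytes sent = payload + n_frags * header = 4968 + 6*20 = 4968 + 120 = 5088 B

6, 5088


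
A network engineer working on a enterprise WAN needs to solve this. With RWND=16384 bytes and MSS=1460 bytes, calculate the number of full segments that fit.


Given: RWND = 16384 bytes, MSS = 1460 bytes
Full segments = floor(RWND / MSS)
Full segments = floor(16384 / 1460)
Full segments = floor(11.2219) = 11

11


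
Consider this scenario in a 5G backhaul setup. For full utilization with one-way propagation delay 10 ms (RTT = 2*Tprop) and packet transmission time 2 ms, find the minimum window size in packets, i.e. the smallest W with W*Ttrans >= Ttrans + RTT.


Given: Ttrans = 2 ms, RTT = 20 ms (= 2 * Tprop, Tprop = 10 ms)
Time until first ACK returns = Ttrans + RTT = 2 + 20 = 22 ms
Need W * Ttrans >= Ttrans + RTT  ->  W >= (Ttrans + RTT) / Ttrans
(Ttrans + RTT) / Ttrans = 22 / 2 = 11
W_min = ceil(11) = 11

11


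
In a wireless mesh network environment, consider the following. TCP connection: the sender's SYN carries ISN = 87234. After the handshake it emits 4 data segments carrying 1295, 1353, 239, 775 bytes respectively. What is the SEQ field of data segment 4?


The SYN occupies sequence number ISN = 87234, so the first data byte is ISN + 1 = 87235.
SEQ of data segment i = (ISN + 1) + sum of payload sizes of segments 1..i-1.
Segment 1: SEQ = 87235, payload = 1295 bytes
Segment 2: SEQ = 88530, payload = 1353 bytes
Segment 3: SEQ = 89883, payload = 239 bytes
Segment 4: SEQ = 90122, payload = 775 bytes
SEQ of segment 4 = 87235 + 1295 + 1353 + 239 = 90122

90122


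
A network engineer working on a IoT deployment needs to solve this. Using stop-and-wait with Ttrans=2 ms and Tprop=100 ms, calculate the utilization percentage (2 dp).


Given: Ttrans = 2 ms, Tprop = 100 ms
RTT = 2 * Tprop = 2 * 100 = 200 ms
U = Ttrans / (Ttrans + RTT)
U = 2 / (2 + 200)
U = 2 / 202 = 0.009901
U% = 0.99%

0.99


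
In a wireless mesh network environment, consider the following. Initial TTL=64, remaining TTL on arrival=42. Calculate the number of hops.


Given: initial TTL = 64, received TTL = 42
Hops = initial TTL - received TTL
Hops = 64 - 42 = 22

22


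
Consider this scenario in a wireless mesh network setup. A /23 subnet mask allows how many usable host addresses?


Given: subnet mask /23
Host bits = 32 - 23 = 9
Total addresses = 2^9 = 512
Usable hosts = 512 - 2 (network + broadcast) = 510

510


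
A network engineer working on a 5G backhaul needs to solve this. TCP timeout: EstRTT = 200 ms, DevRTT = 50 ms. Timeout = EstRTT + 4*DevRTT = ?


Given: EstRTT = 200 ms, DevRTT = 50 ms
Timeout = EstRTT + 4 * DevRTT
4 * DevRTT = 4 * 50 = 200
Timeout = 200 + 200 = 400 ms

400


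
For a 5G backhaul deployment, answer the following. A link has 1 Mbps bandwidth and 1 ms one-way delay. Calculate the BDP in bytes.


Given: bandwidth = 1 Mbps, delay = 1 ms
BDP in bits = 1 * 10^6 * 1 / 1000
BDP in bits = 1000
BDP in bytes = 1000 / 8 = 125

125


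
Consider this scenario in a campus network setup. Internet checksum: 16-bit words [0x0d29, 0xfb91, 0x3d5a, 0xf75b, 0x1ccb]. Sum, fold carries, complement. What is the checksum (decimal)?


Given words: [0x0d29, 0xfb91, 0x3d5a, 0xf75b, 0x1ccb]
Step 1: Sum all words
Raw sum = 3369 + 64401 + 15706 + 63323 + 7371 = 154170
Step 2: Fold carry: (23098 + 2) = 23100
One's complement = ~23100 & 0xFFFF = 42435

42435
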